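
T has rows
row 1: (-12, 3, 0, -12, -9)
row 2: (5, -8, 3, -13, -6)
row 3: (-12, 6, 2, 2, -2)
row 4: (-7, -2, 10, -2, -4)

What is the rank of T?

3

Row reduce to echelon form.
R2 ← R2 + (5/12)·R1: [0, -27/4, 3, -18, -39/4]
R3 ← R3 − R1: [0, 3, 2, 14, 7]
R4 ← R4 − (7/12)·R1: [0, -15/4, 10, 5, 5/4]
R3 ← R3 + (4/9)·R2: [0, 0, 10/3, 6, 8/3]
R4 ← R4 − (5/9)·R2: [0, 0, 25/3, 15, 20/3]
R4 ← R4 − (5/2)·R3: [0, 0, 0, 0, 0]
Echelon form has 3 nonzero rows, so rank(T) = 3.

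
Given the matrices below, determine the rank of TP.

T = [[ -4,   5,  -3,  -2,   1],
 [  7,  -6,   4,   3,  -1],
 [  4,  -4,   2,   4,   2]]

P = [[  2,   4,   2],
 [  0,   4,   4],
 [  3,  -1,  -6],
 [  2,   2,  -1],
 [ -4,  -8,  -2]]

3

First compute TP:
[[-25,  -5,  30],
 [ 36,  14, -35],
 [ 14, -10, -28]]
Now row reduce the product.
R2 ← R2 + (36/25)·R1: [0, 34/5, 41/5]
R3 ← R3 + (14/25)·R1: [0, -64/5, -56/5]
R3 ← R3 + (32/17)·R2: [0, 0, 72/17]
3 nonzero rows, so rank(TP) = 3.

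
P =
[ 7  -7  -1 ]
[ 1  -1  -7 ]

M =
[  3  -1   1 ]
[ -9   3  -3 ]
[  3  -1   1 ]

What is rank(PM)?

1

First compute PM:
[[ 81, -27,  27],
 [ -9,   3,  -3]]
Now row reduce the product.
R2 ← R2 + (1/9)·R1: [0, 0, 0]
1 nonzero row, so rank(PM) = 1.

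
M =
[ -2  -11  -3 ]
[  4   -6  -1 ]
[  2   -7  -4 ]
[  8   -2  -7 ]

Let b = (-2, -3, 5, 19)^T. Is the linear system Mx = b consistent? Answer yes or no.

Row reduce the augmented matrix [M | b].
R2 ← R2 + (2)·R1: [0, -28, -7, -7]
R3 ← R3 + R1: [0, -18, -7, 3]
R4 ← R4 + (4)·R1: [0, -46, -19, 11]
R3 ← R3 − (9/14)·R2: [0, 0, -5/2, 15/2]
R4 ← R4 − (23/14)·R2: [0, 0, -15/2, 45/2]
R4 ← R4 − (3)·R3: [0, 0, 0, 0]
The echelon form has 3 nonzero rows, and every pivot lies in the first 3 columns, so rank(M) = rank([M|b]) = 3.
The system is consistent.

yes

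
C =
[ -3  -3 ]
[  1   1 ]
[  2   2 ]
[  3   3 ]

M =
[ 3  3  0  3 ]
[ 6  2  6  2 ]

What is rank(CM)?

First compute CM:
[[-27, -15, -18, -15],
 [  9,   5,   6,   5],
 [ 18,  10,  12,  10],
 [ 27,  15,  18,  15]]
Now row reduce the product.
R2 ← R2 + (1/3)·R1: [0, 0, 0, 0]
R3 ← R3 + (2/3)·R1: [0, 0, 0, 0]
R4 ← R4 + R1: [0, 0, 0, 0]
1 nonzero row, so rank(CM) = 1.

1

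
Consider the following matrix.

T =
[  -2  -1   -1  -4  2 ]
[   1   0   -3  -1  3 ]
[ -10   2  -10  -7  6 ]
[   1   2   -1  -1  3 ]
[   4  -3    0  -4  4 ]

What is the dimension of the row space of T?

4

Row reduce to echelon form.
R2 ← R2 + (1/2)·R1: [0, -1/2, -7/2, -3, 4]
R3 ← R3 − (5)·R1: [0, 7, -5, 13, -4]
R4 ← R4 + (1/2)·R1: [0, 3/2, -3/2, -3, 4]
R5 ← R5 + (2)·R1: [0, -5, -2, -12, 8]
R3 ← R3 + (14)·R2: [0, 0, -54, -29, 52]
R4 ← R4 + (3)·R2: [0, 0, -12, -12, 16]
R5 ← R5 − (10)·R2: [0, 0, 33, 18, -32]
R4 ← R4 − (2/9)·R3: [0, 0, 0, -50/9, 40/9]
R5 ← R5 + (11/18)·R3: [0, 0, 0, 5/18, -2/9]
R5 ← R5 + (1/20)·R4: [0, 0, 0, 0, 0]
Echelon form has 4 nonzero rows, so rank(T) = 4.
The row space has dimension equal to the rank: 4.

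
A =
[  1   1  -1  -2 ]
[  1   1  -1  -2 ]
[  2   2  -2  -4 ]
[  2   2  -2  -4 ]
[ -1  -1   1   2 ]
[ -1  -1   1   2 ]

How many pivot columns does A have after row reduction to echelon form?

1

Row reduce to echelon form.
R2 ← R2 − R1: [0, 0, 0, 0]
R3 ← R3 − (2)·R1: [0, 0, 0, 0]
R4 ← R4 − (2)·R1: [0, 0, 0, 0]
R5 ← R5 + R1: [0, 0, 0, 0]
R6 ← R6 + R1: [0, 0, 0, 0]
Echelon form has 1 nonzero row, so rank(A) = 1.
Each nonzero row contributes one pivot column: 1 pivot columns.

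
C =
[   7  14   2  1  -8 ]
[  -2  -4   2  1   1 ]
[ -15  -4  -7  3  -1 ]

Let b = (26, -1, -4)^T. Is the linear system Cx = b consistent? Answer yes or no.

Row reduce the augmented matrix [C | b].
R2 ← R2 + (2/7)·R1: [0, 0, 18/7, 9/7, -9/7, 45/7]
R3 ← R3 + (15/7)·R1: [0, 26, -19/7, 36/7, -127/7, 362/7]
Swap R2 ↔ R3
The echelon form has 3 nonzero rows, and every pivot lies in the first 5 columns, so rank(C) = rank([C|b]) = 3.
The system is consistent.

yes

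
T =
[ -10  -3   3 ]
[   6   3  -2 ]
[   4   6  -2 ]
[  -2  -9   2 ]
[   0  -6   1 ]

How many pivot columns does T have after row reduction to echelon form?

2

Row reduce to echelon form.
R2 ← R2 + (3/5)·R1: [0, 6/5, -1/5]
R3 ← R3 + (2/5)·R1: [0, 24/5, -4/5]
R4 ← R4 − (1/5)·R1: [0, -42/5, 7/5]
R3 ← R3 − (4)·R2: [0, 0, 0]
R4 ← R4 + (7)·R2: [0, 0, 0]
R5 ← R5 + (5)·R2: [0, 0, 0]
Echelon form has 2 nonzero rows, so rank(T) = 2.
Each nonzero row contributes one pivot column: 2 pivot columns.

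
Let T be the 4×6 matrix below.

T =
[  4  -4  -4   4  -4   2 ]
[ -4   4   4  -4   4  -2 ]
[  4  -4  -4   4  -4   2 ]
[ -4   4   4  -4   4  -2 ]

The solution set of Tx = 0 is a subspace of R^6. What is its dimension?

5

Row reduce to echelon form.
R2 ← R2 + R1: [0, 0, 0, 0, 0, 0]
R3 ← R3 − R1: [0, 0, 0, 0, 0, 0]
R4 ← R4 + R1: [0, 0, 0, 0, 0, 0]
1 nonzero row, so rank(T) = 1.
T has 6 columns; by rank–nullity, nullity = 6 − 1 = 5.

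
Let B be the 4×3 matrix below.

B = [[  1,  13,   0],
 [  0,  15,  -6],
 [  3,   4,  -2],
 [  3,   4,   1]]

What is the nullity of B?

0

Row reduce to echelon form.
R3 ← R3 − (3)·R1: [0, -35, -2]
R4 ← R4 − (3)·R1: [0, -35, 1]
R3 ← R3 + (7/3)·R2: [0, 0, -16]
R4 ← R4 + (7/3)·R2: [0, 0, -13]
R4 ← R4 − (13/16)·R3: [0, 0, 0]
3 nonzero rows, so rank(B) = 3.
B has 3 columns; by rank–nullity, nullity = 3 − 3 = 0.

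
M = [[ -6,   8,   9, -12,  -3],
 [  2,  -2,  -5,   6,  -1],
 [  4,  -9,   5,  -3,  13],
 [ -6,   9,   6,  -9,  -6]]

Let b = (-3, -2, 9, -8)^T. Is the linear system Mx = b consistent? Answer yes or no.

Row reduce the augmented matrix [M | b].
R2 ← R2 + (1/3)·R1: [0, 2/3, -2, 2, -2, -3]
R3 ← R3 + (2/3)·R1: [0, -11/3, 11, -11, 11, 7]
R4 ← R4 − R1: [0, 1, -3, 3, -3, -5]
R3 ← R3 + (11/2)·R2: [0, 0, 0, 0, 0, -19/2]
R4 ← R4 − (3/2)·R2: [0, 0, 0, 0, 0, -1/2]
R4 ← R4 − (1/19)·R3: [0, 0, 0, 0, 0, 0]
The echelon form has 3 nonzero rows; the last pivot sits in the augmented column, so rank(M) = 2 but rank([M|b]) = 3.
Since the ranks differ, the system is inconsistent.

no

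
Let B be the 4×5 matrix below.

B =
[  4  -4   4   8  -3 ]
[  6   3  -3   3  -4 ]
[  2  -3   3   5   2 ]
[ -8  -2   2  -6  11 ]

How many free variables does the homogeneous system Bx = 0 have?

2

Row reduce to echelon form.
R2 ← R2 − (3/2)·R1: [0, 9, -9, -9, 1/2]
R3 ← R3 − (1/2)·R1: [0, -1, 1, 1, 7/2]
R4 ← R4 + (2)·R1: [0, -10, 10, 10, 5]
R3 ← R3 + (1/9)·R2: [0, 0, 0, 0, 32/9]
R4 ← R4 + (10/9)·R2: [0, 0, 0, 0, 50/9]
R4 ← R4 − (25/16)·R3: [0, 0, 0, 0, 0]
3 nonzero rows, so rank(B) = 3.
B has 5 columns; by rank–nullity, nullity = 5 − 3 = 2.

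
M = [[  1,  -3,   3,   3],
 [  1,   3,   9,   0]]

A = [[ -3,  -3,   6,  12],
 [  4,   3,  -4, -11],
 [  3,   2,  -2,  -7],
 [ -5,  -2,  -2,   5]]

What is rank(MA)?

2

First compute MA:
[[-21, -12,   6,  39],
 [ 36,  24, -24, -84]]
Now row reduce the product.
R2 ← R2 + (12/7)·R1: [0, 24/7, -96/7, -120/7]
2 nonzero rows, so rank(MA) = 2.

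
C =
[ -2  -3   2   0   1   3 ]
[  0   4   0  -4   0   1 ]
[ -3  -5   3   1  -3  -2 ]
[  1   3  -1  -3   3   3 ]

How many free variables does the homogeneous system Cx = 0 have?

Row reduce to echelon form.
R3 ← R3 − (3/2)·R1: [0, -1/2, 0, 1, -9/2, -13/2]
R4 ← R4 + (1/2)·R1: [0, 3/2, 0, -3, 7/2, 9/2]
R3 ← R3 + (1/8)·R2: [0, 0, 0, 1/2, -9/2, -51/8]
R4 ← R4 − (3/8)·R2: [0, 0, 0, -3/2, 7/2, 33/8]
R4 ← R4 + (3)·R3: [0, 0, 0, 0, -10, -15]
4 nonzero rows, so rank(C) = 4.
C has 6 columns; by rank–nullity, nullity = 6 − 4 = 2.

2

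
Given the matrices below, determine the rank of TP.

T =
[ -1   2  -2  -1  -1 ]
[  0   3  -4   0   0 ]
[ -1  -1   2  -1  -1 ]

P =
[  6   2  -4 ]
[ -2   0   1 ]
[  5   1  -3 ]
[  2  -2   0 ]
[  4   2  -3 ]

First compute TP:
[[-26,  -4,  15],
 [-26,  -4,  15],
 [  0,   0,   0]]
Now row reduce the product.
R2 ← R2 − R1: [0, 0, 0]
1 nonzero row, so rank(TP) = 1.

1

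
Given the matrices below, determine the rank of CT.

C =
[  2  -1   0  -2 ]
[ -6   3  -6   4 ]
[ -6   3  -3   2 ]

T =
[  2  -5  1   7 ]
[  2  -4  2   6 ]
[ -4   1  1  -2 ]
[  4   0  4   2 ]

First compute CT:
[[ -6,  -6,  -8,   4],
 [ 34,  12,  10,  -4],
 [ 14,  15,   5, -14]]
Now row reduce the product.
R2 ← R2 + (17/3)·R1: [0, -22, -106/3, 56/3]
R3 ← R3 + (7/3)·R1: [0, 1, -41/3, -14/3]
R3 ← R3 + (1/22)·R2: [0, 0, -168/11, -42/11]
3 nonzero rows, so rank(CT) = 3.

3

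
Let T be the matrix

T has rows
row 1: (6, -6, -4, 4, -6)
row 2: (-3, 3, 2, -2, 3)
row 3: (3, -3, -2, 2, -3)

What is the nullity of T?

Row reduce to echelon form.
R2 ← R2 + (1/2)·R1: [0, 0, 0, 0, 0]
R3 ← R3 − (1/2)·R1: [0, 0, 0, 0, 0]
1 nonzero row, so rank(T) = 1.
T has 5 columns; by rank–nullity, nullity = 5 − 1 = 4.

4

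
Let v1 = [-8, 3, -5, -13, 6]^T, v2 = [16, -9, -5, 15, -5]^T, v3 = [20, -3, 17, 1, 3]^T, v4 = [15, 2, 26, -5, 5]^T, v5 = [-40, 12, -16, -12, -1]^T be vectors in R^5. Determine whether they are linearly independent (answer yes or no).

Form the matrix with these vectors as rows and row reduce.
R2 ← R2 + (2)·R1: [0, -3, -15, -11, 7]
R3 ← R3 + (5/2)·R1: [0, 9/2, 9/2, -63/2, 18]
R4 ← R4 + (15/8)·R1: [0, 61/8, 133/8, -235/8, 65/4]
R5 ← R5 − (5)·R1: [0, -3, 9, 53, -31]
R3 ← R3 + (3/2)·R2: [0, 0, -18, -48, 57/2]
R4 ← R4 + (61/24)·R2: [0, 0, -43/2, -172/3, 817/24]
R5 ← R5 − R2: [0, 0, 24, 64, -38]
R4 ← R4 − (43/36)·R3: [0, 0, 0, 0, 0]
R5 ← R5 + (4/3)·R3: [0, 0, 0, 0, 0]
3 nonzero rows, so the 5 vectors span a space of dimension 3.
Since 3 < 5, the vectors are linearly dependent.

no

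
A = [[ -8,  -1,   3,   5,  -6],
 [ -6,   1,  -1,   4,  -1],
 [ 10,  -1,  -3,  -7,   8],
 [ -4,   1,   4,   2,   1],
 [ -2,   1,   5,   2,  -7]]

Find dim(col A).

4

Row reduce to echelon form.
R2 ← R2 − (3/4)·R1: [0, 7/4, -13/4, 1/4, 7/2]
R3 ← R3 + (5/4)·R1: [0, -9/4, 3/4, -3/4, 1/2]
R4 ← R4 − (1/2)·R1: [0, 3/2, 5/2, -1/2, 4]
R5 ← R5 − (1/4)·R1: [0, 5/4, 17/4, 3/4, -11/2]
R3 ← R3 + (9/7)·R2: [0, 0, -24/7, -3/7, 5]
R4 ← R4 − (6/7)·R2: [0, 0, 37/7, -5/7, 1]
R5 ← R5 − (5/7)·R2: [0, 0, 46/7, 4/7, -8]
R4 ← R4 + (37/24)·R3: [0, 0, 0, -11/8, 209/24]
R5 ← R5 + (23/12)·R3: [0, 0, 0, -1/4, 19/12]
R5 ← R5 − (2/11)·R4: [0, 0, 0, 0, 0]
Echelon form has 4 nonzero rows, so rank(A) = 4.
The column space has dimension equal to the rank: 4.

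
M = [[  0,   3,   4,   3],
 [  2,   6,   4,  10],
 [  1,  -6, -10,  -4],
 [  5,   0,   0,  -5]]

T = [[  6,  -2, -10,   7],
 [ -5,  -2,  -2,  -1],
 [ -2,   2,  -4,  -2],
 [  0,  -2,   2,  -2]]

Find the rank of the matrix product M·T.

First compute MT:
[[-23,  -4, -16, -17],
 [-26, -28, -28, -20],
 [ 56,  -2,  34,  41],
 [ 30,   0, -60,  45]]
Now row reduce the product.
R2 ← R2 − (26/23)·R1: [0, -540/23, -228/23, -18/23]
R3 ← R3 + (56/23)·R1: [0, -270/23, -114/23, -9/23]
R4 ← R4 + (30/23)·R1: [0, -120/23, -1860/23, 525/23]
R3 ← R3 − (1/2)·R2: [0, 0, 0, 0]
R4 ← R4 − (2/9)·R2: [0, 0, -236/3, 23]
Swap R3 ↔ R4
3 nonzero rows, so rank(MT) = 3.

3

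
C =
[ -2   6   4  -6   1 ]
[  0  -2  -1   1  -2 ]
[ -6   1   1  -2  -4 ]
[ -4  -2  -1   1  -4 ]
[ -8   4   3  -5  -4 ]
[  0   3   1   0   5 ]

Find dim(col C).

Row reduce to echelon form.
R3 ← R3 − (3)·R1: [0, -17, -11, 16, -7]
R4 ← R4 − (2)·R1: [0, -14, -9, 13, -6]
R5 ← R5 − (4)·R1: [0, -20, -13, 19, -8]
R3 ← R3 − (17/2)·R2: [0, 0, -5/2, 15/2, 10]
R4 ← R4 − (7)·R2: [0, 0, -2, 6, 8]
R5 ← R5 − (10)·R2: [0, 0, -3, 9, 12]
R6 ← R6 + (3/2)·R2: [0, 0, -1/2, 3/2, 2]
R4 ← R4 − (4/5)·R3: [0, 0, 0, 0, 0]
R5 ← R5 − (6/5)·R3: [0, 0, 0, 0, 0]
R6 ← R6 − (1/5)·R3: [0, 0, 0, 0, 0]
Echelon form has 3 nonzero rows, so rank(C) = 3.
The column space has dimension equal to the rank: 3.

3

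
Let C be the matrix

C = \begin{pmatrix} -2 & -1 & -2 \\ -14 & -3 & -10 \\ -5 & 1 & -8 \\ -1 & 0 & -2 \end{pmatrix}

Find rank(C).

Row reduce to echelon form.
R2 ← R2 − (7)·R1: [0, 4, 4]
R3 ← R3 − (5/2)·R1: [0, 7/2, -3]
R4 ← R4 − (1/2)·R1: [0, 1/2, -1]
R3 ← R3 − (7/8)·R2: [0, 0, -13/2]
R4 ← R4 − (1/8)·R2: [0, 0, -3/2]
R4 ← R4 − (3/13)·R3: [0, 0, 0]
Echelon form has 3 nonzero rows, so rank(C) = 3.

3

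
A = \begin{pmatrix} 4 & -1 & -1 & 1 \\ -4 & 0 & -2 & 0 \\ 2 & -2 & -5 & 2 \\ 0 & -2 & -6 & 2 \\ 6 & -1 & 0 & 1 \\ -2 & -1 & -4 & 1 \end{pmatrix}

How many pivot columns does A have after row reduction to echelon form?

Row reduce to echelon form.
R2 ← R2 + R1: [0, -1, -3, 1]
R3 ← R3 − (1/2)·R1: [0, -3/2, -9/2, 3/2]
R5 ← R5 − (3/2)·R1: [0, 1/2, 3/2, -1/2]
R6 ← R6 + (1/2)·R1: [0, -3/2, -9/2, 3/2]
R3 ← R3 − (3/2)·R2: [0, 0, 0, 0]
R4 ← R4 − (2)·R2: [0, 0, 0, 0]
R5 ← R5 + (1/2)·R2: [0, 0, 0, 0]
R6 ← R6 − (3/2)·R2: [0, 0, 0, 0]
Echelon form has 2 nonzero rows, so rank(A) = 2.
Each nonzero row contributes one pivot column: 2 pivot columns.

2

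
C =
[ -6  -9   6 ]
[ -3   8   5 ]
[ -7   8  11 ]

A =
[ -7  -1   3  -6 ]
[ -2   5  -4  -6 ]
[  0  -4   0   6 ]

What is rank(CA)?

3

First compute CA:
[[ 60, -63,  18, 126],
 [  5,  23, -41,   0],
 [ 33,   3, -53,  60]]
Now row reduce the product.
R2 ← R2 − (1/12)·R1: [0, 113/4, -85/2, -21/2]
R3 ← R3 − (11/20)·R1: [0, 753/20, -629/10, -93/10]
R3 ← R3 − (753/565)·R2: [0, 0, -3536/565, 2652/565]
3 nonzero rows, so rank(CA) = 3.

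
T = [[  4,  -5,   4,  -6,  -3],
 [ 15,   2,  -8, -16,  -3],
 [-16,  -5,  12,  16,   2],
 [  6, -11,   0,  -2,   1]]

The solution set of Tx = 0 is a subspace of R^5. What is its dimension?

1

Row reduce to echelon form.
R2 ← R2 − (15/4)·R1: [0, 83/4, -23, 13/2, 33/4]
R3 ← R3 + (4)·R1: [0, -25, 28, -8, -10]
R4 ← R4 − (3/2)·R1: [0, -7/2, -6, 7, 11/2]
R3 ← R3 + (100/83)·R2: [0, 0, 24/83, -14/83, -5/83]
R4 ← R4 + (14/83)·R2: [0, 0, -820/83, 672/83, 572/83]
R4 ← R4 + (205/6)·R3: [0, 0, 0, 7/3, 29/6]
4 nonzero rows, so rank(T) = 4.
T has 5 columns; by rank–nullity, nullity = 5 − 4 = 1.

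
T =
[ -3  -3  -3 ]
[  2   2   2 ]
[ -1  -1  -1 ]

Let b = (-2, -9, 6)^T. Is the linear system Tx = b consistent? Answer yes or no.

Row reduce the augmented matrix [T | b].
R2 ← R2 + (2/3)·R1: [0, 0, 0, -31/3]
R3 ← R3 − (1/3)·R1: [0, 0, 0, 20/3]
R3 ← R3 + (20/31)·R2: [0, 0, 0, 0]
The echelon form has 2 nonzero rows; the last pivot sits in the augmented column, so rank(T) = 1 but rank([T|b]) = 2.
Since the ranks differ, the system is inconsistent.

no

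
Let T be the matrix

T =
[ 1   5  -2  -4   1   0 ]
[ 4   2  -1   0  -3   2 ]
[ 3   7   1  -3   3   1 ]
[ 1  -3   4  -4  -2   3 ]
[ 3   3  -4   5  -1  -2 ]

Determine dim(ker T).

Row reduce to echelon form.
R2 ← R2 − (4)·R1: [0, -18, 7, 16, -7, 2]
R3 ← R3 − (3)·R1: [0, -8, 7, 9, 0, 1]
R4 ← R4 − R1: [0, -8, 6, 0, -3, 3]
R5 ← R5 − (3)·R1: [0, -12, 2, 17, -4, -2]
R3 ← R3 − (4/9)·R2: [0, 0, 35/9, 17/9, 28/9, 1/9]
R4 ← R4 − (4/9)·R2: [0, 0, 26/9, -64/9, 1/9, 19/9]
R5 ← R5 − (2/3)·R2: [0, 0, -8/3, 19/3, 2/3, -10/3]
R4 ← R4 − (26/35)·R3: [0, 0, 0, -298/35, -11/5, 71/35]
R5 ← R5 + (24/35)·R3: [0, 0, 0, 267/35, 14/5, -114/35]
R5 ← R5 + (267/298)·R4: [0, 0, 0, 0, 247/298, -429/298]
5 nonzero rows, so rank(T) = 5.
T has 6 columns; by rank–nullity, nullity = 6 − 5 = 1.

1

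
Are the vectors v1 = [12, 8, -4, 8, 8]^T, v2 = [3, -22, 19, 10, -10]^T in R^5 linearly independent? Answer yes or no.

Form the matrix with these vectors as rows and row reduce.
R2 ← R2 − (1/4)·R1: [0, -24, 20, 8, -12]
2 nonzero rows, so the 2 vectors span a space of dimension 2.
Since 2 = 2, the vectors are linearly independent.

yes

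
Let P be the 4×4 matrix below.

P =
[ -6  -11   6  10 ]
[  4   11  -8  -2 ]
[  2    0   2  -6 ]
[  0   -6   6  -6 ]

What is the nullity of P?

Row reduce to echelon form.
R2 ← R2 + (2/3)·R1: [0, 11/3, -4, 14/3]
R3 ← R3 + (1/3)·R1: [0, -11/3, 4, -8/3]
R3 ← R3 + R2: [0, 0, 0, 2]
R4 ← R4 + (18/11)·R2: [0, 0, -6/11, 18/11]
Swap R3 ↔ R4
4 nonzero rows, so rank(P) = 4.
P has 4 columns; by rank–nullity, nullity = 4 − 4 = 0.

0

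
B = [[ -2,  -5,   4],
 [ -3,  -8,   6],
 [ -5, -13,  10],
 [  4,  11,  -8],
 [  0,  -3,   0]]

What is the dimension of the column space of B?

2

Row reduce to echelon form.
R2 ← R2 − (3/2)·R1: [0, -1/2, 0]
R3 ← R3 − (5/2)·R1: [0, -1/2, 0]
R4 ← R4 + (2)·R1: [0, 1, 0]
R3 ← R3 − R2: [0, 0, 0]
R4 ← R4 + (2)·R2: [0, 0, 0]
R5 ← R5 − (6)·R2: [0, 0, 0]
Echelon form has 2 nonzero rows, so rank(B) = 2.
The column space has dimension equal to the rank: 2.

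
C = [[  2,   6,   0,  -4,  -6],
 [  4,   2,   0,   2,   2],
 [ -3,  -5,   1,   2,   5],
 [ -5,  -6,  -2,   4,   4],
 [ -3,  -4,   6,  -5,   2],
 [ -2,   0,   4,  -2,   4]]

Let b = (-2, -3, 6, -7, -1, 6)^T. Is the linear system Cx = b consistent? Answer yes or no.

Row reduce the augmented matrix [C | b].
R2 ← R2 − (2)·R1: [0, -10, 0, 10, 14, 1]
R3 ← R3 + (3/2)·R1: [0, 4, 1, -4, -4, 3]
R4 ← R4 + (5/2)·R1: [0, 9, -2, -6, -11, -12]
R5 ← R5 + (3/2)·R1: [0, 5, 6, -11, -7, -4]
R6 ← R6 + R1: [0, 6, 4, -6, -2, 4]
R3 ← R3 + (2/5)·R2: [0, 0, 1, 0, 8/5, 17/5]
R4 ← R4 + (9/10)·R2: [0, 0, -2, 3, 8/5, -111/10]
R5 ← R5 + (1/2)·R2: [0, 0, 6, -6, 0, -7/2]
R6 ← R6 + (3/5)·R2: [0, 0, 4, 0, 32/5, 23/5]
R4 ← R4 + (2)·R3: [0, 0, 0, 3, 24/5, -43/10]
R5 ← R5 − (6)·R3: [0, 0, 0, -6, -48/5, -239/10]
R6 ← R6 − (4)·R3: [0, 0, 0, 0, 0, -9]
R5 ← R5 + (2)·R4: [0, 0, 0, 0, 0, -65/2]
R6 ← R6 − (18/65)·R5: [0, 0, 0, 0, 0, 0]
The echelon form has 5 nonzero rows; the last pivot sits in the augmented column, so rank(C) = 4 but rank([C|b]) = 5.
Since the ranks differ, the system is inconsistent.

no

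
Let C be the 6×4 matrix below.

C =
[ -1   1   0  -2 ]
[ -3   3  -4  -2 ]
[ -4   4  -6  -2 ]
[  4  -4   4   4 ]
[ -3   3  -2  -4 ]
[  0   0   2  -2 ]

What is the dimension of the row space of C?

2

Row reduce to echelon form.
R2 ← R2 − (3)·R1: [0, 0, -4, 4]
R3 ← R3 − (4)·R1: [0, 0, -6, 6]
R4 ← R4 + (4)·R1: [0, 0, 4, -4]
R5 ← R5 − (3)·R1: [0, 0, -2, 2]
R3 ← R3 − (3/2)·R2: [0, 0, 0, 0]
R4 ← R4 + R2: [0, 0, 0, 0]
R5 ← R5 − (1/2)·R2: [0, 0, 0, 0]
R6 ← R6 + (1/2)·R2: [0, 0, 0, 0]
Echelon form has 2 nonzero rows, so rank(C) = 2.
The row space has dimension equal to the rank: 2.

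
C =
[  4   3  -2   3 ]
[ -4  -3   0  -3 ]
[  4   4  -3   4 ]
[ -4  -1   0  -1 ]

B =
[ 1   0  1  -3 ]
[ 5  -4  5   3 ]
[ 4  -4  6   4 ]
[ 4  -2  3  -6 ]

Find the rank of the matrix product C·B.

3

First compute CB:
[[ 23, -10,  16, -29],
 [-31,  18, -28,  21],
 [ 28, -12,  18, -36],
 [-13,   6, -12,  15]]
Now row reduce the product.
R2 ← R2 + (31/23)·R1: [0, 104/23, -148/23, -416/23]
R3 ← R3 − (28/23)·R1: [0, 4/23, -34/23, -16/23]
R4 ← R4 + (13/23)·R1: [0, 8/23, -68/23, -32/23]
R3 ← R3 − (1/26)·R2: [0, 0, -16/13, 0]
R4 ← R4 − (1/13)·R2: [0, 0, -32/13, 0]
R4 ← R4 − (2)·R3: [0, 0, 0, 0]
3 nonzero rows, so rank(CB) = 3.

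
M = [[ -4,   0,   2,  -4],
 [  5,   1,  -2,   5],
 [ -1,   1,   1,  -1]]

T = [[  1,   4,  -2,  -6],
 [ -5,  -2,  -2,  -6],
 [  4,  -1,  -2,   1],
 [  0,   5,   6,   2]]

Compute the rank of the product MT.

2

First compute MT:
[[  4, -38, -20,  18],
 [ -8,  45,  22, -28],
 [ -2, -12,  -8,  -1]]
Now row reduce the product.
R2 ← R2 + (2)·R1: [0, -31, -18, 8]
R3 ← R3 + (1/2)·R1: [0, -31, -18, 8]
R3 ← R3 − R2: [0, 0, 0, 0]
2 nonzero rows, so rank(MT) = 2.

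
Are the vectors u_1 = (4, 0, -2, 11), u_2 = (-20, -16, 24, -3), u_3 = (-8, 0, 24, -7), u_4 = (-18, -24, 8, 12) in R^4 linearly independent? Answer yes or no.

Form the matrix with these vectors as rows and row reduce.
R2 ← R2 + (5)·R1: [0, -16, 14, 52]
R3 ← R3 + (2)·R1: [0, 0, 20, 15]
R4 ← R4 + (9/2)·R1: [0, -24, -1, 123/2]
R4 ← R4 − (3/2)·R2: [0, 0, -22, -33/2]
R4 ← R4 + (11/10)·R3: [0, 0, 0, 0]
3 nonzero rows, so the 4 vectors span a space of dimension 3.
Since 3 < 4, the vectors are linearly dependent.

no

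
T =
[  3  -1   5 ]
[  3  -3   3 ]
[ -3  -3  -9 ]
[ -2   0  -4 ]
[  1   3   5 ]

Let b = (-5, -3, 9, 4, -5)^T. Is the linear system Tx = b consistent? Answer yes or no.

yes

Row reduce the augmented matrix [T | b].
R2 ← R2 − R1: [0, -2, -2, 2]
R3 ← R3 + R1: [0, -4, -4, 4]
R4 ← R4 + (2/3)·R1: [0, -2/3, -2/3, 2/3]
R5 ← R5 − (1/3)·R1: [0, 10/3, 10/3, -10/3]
R3 ← R3 − (2)·R2: [0, 0, 0, 0]
R4 ← R4 − (1/3)·R2: [0, 0, 0, 0]
R5 ← R5 + (5/3)·R2: [0, 0, 0, 0]
The echelon form has 2 nonzero rows, and every pivot lies in the first 3 columns, so rank(T) = rank([T|b]) = 2.
The system is consistent.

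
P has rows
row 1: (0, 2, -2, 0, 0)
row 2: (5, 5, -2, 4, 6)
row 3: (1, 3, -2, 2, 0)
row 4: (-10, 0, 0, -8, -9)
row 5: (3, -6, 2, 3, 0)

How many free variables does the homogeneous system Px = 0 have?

1

Row reduce to echelon form.
Swap R1 ↔ R2
R3 ← R3 − (1/5)·R1: [0, 2, -8/5, 6/5, -6/5]
R4 ← R4 + (2)·R1: [0, 10, -4, 0, 3]
R5 ← R5 − (3/5)·R1: [0, -9, 16/5, 3/5, -18/5]
R3 ← R3 − R2: [0, 0, 2/5, 6/5, -6/5]
R4 ← R4 − (5)·R2: [0, 0, 6, 0, 3]
R5 ← R5 + (9/2)·R2: [0, 0, -29/5, 3/5, -18/5]
R4 ← R4 − (15)·R3: [0, 0, 0, -18, 21]
R5 ← R5 + (29/2)·R3: [0, 0, 0, 18, -21]
R5 ← R5 + R4: [0, 0, 0, 0, 0]
4 nonzero rows, so rank(P) = 4.
P has 5 columns; by rank–nullity, nullity = 5 − 4 = 1.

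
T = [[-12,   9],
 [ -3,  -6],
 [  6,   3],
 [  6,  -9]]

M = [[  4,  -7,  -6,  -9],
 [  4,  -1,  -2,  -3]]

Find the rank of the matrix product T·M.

First compute TM:
[[-12,  75,  54,  81],
 [-36,  27,  30,  45],
 [ 36, -45, -42, -63],
 [-12, -33, -18, -27]]
Now row reduce the product.
R2 ← R2 − (3)·R1: [0, -198, -132, -198]
R3 ← R3 + (3)·R1: [0, 180, 120, 180]
R4 ← R4 − R1: [0, -108, -72, -108]
R3 ← R3 + (10/11)·R2: [0, 0, 0, 0]
R4 ← R4 − (6/11)·R2: [0, 0, 0, 0]
2 nonzero rows, so rank(TM) = 2.

2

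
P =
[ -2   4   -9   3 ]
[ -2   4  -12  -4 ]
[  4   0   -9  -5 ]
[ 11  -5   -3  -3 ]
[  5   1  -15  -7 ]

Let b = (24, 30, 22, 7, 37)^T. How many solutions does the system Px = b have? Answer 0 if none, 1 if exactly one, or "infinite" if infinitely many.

infinite

Row reduce the augmented matrix [P | b].
R2 ← R2 − R1: [0, 0, -3, -7, 6]
R3 ← R3 + (2)·R1: [0, 8, -27, 1, 70]
R4 ← R4 + (11/2)·R1: [0, 17, -105/2, 27/2, 139]
R5 ← R5 + (5/2)·R1: [0, 11, -75/2, 1/2, 97]
Swap R2 ↔ R3
R4 ← R4 − (17/8)·R2: [0, 0, 39/8, 91/8, -39/4]
R5 ← R5 − (11/8)·R2: [0, 0, -3/8, -7/8, 3/4]
R4 ← R4 + (13/8)·R3: [0, 0, 0, 0, 0]
R5 ← R5 − (1/8)·R3: [0, 0, 0, 0, 0]
The echelon form has 3 nonzero rows, and every pivot lies in the first 4 columns, so rank(P) = rank([P|b]) = 3.
The system is consistent.
rank = 3 < 4 unknowns, so there are infinitely many solutions.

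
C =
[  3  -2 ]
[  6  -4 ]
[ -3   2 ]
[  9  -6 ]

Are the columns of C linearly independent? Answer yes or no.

no

Row reduce C to echelon form.
R2 ← R2 − (2)·R1: [0, 0]
R3 ← R3 + R1: [0, 0]
R4 ← R4 − (3)·R1: [0, 0]
1 pivot among 2 columns.
Only 1 < 2 pivot columns, so the columns are linearly dependent.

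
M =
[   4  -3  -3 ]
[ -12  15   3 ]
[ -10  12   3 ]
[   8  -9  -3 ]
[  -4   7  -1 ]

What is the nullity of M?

Row reduce to echelon form.
R2 ← R2 + (3)·R1: [0, 6, -6]
R3 ← R3 + (5/2)·R1: [0, 9/2, -9/2]
R4 ← R4 − (2)·R1: [0, -3, 3]
R5 ← R5 + R1: [0, 4, -4]
R3 ← R3 − (3/4)·R2: [0, 0, 0]
R4 ← R4 + (1/2)·R2: [0, 0, 0]
R5 ← R5 − (2/3)·R2: [0, 0, 0]
2 nonzero rows, so rank(M) = 2.
M has 3 columns; by rank–nullity, nullity = 3 − 2 = 1.

1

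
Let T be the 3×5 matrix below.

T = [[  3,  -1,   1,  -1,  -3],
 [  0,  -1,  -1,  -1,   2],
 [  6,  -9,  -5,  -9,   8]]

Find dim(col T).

2

Row reduce to echelon form.
R3 ← R3 − (2)·R1: [0, -7, -7, -7, 14]
R3 ← R3 − (7)·R2: [0, 0, 0, 0, 0]
Echelon form has 2 nonzero rows, so rank(T) = 2.
The column space has dimension equal to the rank: 2.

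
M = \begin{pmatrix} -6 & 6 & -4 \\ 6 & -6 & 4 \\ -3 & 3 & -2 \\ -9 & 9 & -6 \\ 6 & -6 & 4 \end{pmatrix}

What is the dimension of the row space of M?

1

Row reduce to echelon form.
R2 ← R2 + R1: [0, 0, 0]
R3 ← R3 − (1/2)·R1: [0, 0, 0]
R4 ← R4 − (3/2)·R1: [0, 0, 0]
R5 ← R5 + R1: [0, 0, 0]
Echelon form has 1 nonzero row, so rank(M) = 1.
The row space has dimension equal to the rank: 1.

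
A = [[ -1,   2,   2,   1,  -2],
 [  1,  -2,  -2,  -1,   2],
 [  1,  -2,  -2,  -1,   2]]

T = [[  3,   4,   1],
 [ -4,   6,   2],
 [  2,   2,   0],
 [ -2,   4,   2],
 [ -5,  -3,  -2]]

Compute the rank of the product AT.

First compute AT:
[[  1,  22,   9],
 [ -1, -22,  -9],
 [ -1, -22,  -9]]
Now row reduce the product.
R2 ← R2 + R1: [0, 0, 0]
R3 ← R3 + R1: [0, 0, 0]
1 nonzero row, so rank(AT) = 1.

1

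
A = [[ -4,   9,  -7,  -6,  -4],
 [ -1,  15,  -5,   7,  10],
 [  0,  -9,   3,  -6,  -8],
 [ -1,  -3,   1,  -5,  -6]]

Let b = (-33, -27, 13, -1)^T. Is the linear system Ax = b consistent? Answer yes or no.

Row reduce the augmented matrix [A | b].
R2 ← R2 − (1/4)·R1: [0, 51/4, -13/4, 17/2, 11, -75/4]
R4 ← R4 − (1/4)·R1: [0, -21/4, 11/4, -7/2, -5, 29/4]
R3 ← R3 + (12/17)·R2: [0, 0, 12/17, 0, -4/17, -4/17]
R4 ← R4 + (7/17)·R2: [0, 0, 24/17, 0, -8/17, -8/17]
R4 ← R4 − (2)·R3: [0, 0, 0, 0, 0, 0]
The echelon form has 3 nonzero rows, and every pivot lies in the first 5 columns, so rank(A) = rank([A|b]) = 3.
The system is consistent.

yes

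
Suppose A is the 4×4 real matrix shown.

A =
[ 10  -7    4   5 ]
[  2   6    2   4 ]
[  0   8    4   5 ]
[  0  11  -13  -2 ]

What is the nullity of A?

0

Row reduce to echelon form.
R2 ← R2 − (1/5)·R1: [0, 37/5, 6/5, 3]
R3 ← R3 − (40/37)·R2: [0, 0, 100/37, 65/37]
R4 ← R4 − (55/37)·R2: [0, 0, -547/37, -239/37]
R4 ← R4 + (547/100)·R3: [0, 0, 0, 63/20]
4 nonzero rows, so rank(A) = 4.
A has 4 columns; by rank–nullity, nullity = 4 − 4 = 0.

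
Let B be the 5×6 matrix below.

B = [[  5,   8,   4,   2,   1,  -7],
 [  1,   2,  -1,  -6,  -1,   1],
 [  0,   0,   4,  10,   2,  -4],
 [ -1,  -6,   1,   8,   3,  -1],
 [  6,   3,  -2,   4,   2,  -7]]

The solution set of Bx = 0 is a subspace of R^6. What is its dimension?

Row reduce to echelon form.
R2 ← R2 − (1/5)·R1: [0, 2/5, -9/5, -32/5, -6/5, 12/5]
R4 ← R4 + (1/5)·R1: [0, -22/5, 9/5, 42/5, 16/5, -12/5]
R5 ← R5 − (6/5)·R1: [0, -33/5, -34/5, 8/5, 4/5, 7/5]
R4 ← R4 + (11)·R2: [0, 0, -18, -62, -10, 24]
R5 ← R5 + (33/2)·R2: [0, 0, -73/2, -104, -19, 41]
R4 ← R4 + (9/2)·R3: [0, 0, 0, -17, -1, 6]
R5 ← R5 + (73/8)·R3: [0, 0, 0, -51/4, -3/4, 9/2]
R5 ← R5 − (3/4)·R4: [0, 0, 0, 0, 0, 0]
4 nonzero rows, so rank(B) = 4.
B has 6 columns; by rank–nullity, nullity = 6 − 4 = 2.

2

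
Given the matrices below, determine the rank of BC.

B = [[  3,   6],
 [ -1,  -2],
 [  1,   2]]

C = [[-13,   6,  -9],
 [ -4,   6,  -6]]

First compute BC:
[[-63,  54, -63],
 [ 21, -18,  21],
 [-21,  18, -21]]
Now row reduce the product.
R2 ← R2 + (1/3)·R1: [0, 0, 0]
R3 ← R3 − (1/3)·R1: [0, 0, 0]
1 nonzero row, so rank(BC) = 1.

1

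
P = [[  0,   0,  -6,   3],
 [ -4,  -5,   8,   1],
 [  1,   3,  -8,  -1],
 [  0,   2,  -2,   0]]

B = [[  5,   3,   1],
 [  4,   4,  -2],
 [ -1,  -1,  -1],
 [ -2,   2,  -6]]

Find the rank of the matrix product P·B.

First compute PB:
[[  0,  12, -12],
 [-50, -38,  -8],
 [ 27,  21,   9],
 [ 10,  10,  -2]]
Now row reduce the product.
Swap R1 ↔ R2
R3 ← R3 + (27/50)·R1: [0, 12/25, 117/25]
R4 ← R4 + (1/5)·R1: [0, 12/5, -18/5]
R3 ← R3 − (1/25)·R2: [0, 0, 129/25]
R4 ← R4 − (1/5)·R2: [0, 0, -6/5]
R4 ← R4 + (10/43)·R3: [0, 0, 0]
3 nonzero rows, so rank(PB) = 3.

3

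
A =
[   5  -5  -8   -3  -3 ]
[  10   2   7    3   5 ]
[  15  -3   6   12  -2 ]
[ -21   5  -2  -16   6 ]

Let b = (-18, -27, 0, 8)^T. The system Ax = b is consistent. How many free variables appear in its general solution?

1

Row reduce the augmented matrix [A | b].
R2 ← R2 − (2)·R1: [0, 12, 23, 9, 11, 9]
R3 ← R3 − (3)·R1: [0, 12, 30, 21, 7, 54]
R4 ← R4 + (21/5)·R1: [0, -16, -178/5, -143/5, -33/5, -338/5]
R3 ← R3 − R2: [0, 0, 7, 12, -4, 45]
R4 ← R4 + (4/3)·R2: [0, 0, -74/15, -83/5, 121/15, -278/5]
R4 ← R4 + (74/105)·R3: [0, 0, 0, -57/7, 551/105, -836/35]
The echelon form has 4 nonzero rows, and every pivot lies in the first 5 columns, so rank(A) = rank([A|b]) = 4.
The system is consistent.
Free variables = (unknowns) − (rank) = 5 − 4 = 1.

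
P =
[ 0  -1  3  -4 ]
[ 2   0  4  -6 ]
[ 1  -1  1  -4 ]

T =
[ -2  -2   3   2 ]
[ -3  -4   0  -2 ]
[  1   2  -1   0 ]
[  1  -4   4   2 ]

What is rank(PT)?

First compute PT:
[[  2,  26, -19,  -6],
 [ -6,  28, -22,  -8],
 [ -2,  20, -14,  -4]]
Now row reduce the product.
R2 ← R2 + (3)·R1: [0, 106, -79, -26]
R3 ← R3 + R1: [0, 46, -33, -10]
R3 ← R3 − (23/53)·R2: [0, 0, 68/53, 68/53]
3 nonzero rows, so rank(PT) = 3.

3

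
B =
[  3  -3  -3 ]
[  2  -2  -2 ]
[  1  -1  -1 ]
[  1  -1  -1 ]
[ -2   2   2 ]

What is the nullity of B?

2

Row reduce to echelon form.
R2 ← R2 − (2/3)·R1: [0, 0, 0]
R3 ← R3 − (1/3)·R1: [0, 0, 0]
R4 ← R4 − (1/3)·R1: [0, 0, 0]
R5 ← R5 + (2/3)·R1: [0, 0, 0]
1 nonzero row, so rank(B) = 1.
B has 3 columns; by rank–nullity, nullity = 3 − 1 = 2.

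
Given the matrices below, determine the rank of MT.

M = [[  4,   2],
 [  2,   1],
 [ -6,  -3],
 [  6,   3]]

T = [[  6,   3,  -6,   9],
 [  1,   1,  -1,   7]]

1

First compute MT:
[[ 26,  14, -26,  50],
 [ 13,   7, -13,  25],
 [-39, -21,  39, -75],
 [ 39,  21, -39,  75]]
Now row reduce the product.
R2 ← R2 − (1/2)·R1: [0, 0, 0, 0]
R3 ← R3 + (3/2)·R1: [0, 0, 0, 0]
R4 ← R4 − (3/2)·R1: [0, 0, 0, 0]
1 nonzero row, so rank(MT) = 1.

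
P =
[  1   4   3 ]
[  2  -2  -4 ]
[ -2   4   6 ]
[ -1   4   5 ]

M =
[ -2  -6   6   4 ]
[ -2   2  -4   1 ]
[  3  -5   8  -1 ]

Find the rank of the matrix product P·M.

2

First compute PM:
[[ -1, -13,  14,   5],
 [-12,   4, -12,  10],
 [ 14, -10,  20, -10],
 [  9, -11,  18,  -5]]
Now row reduce the product.
R2 ← R2 − (12)·R1: [0, 160, -180, -50]
R3 ← R3 + (14)·R1: [0, -192, 216, 60]
R4 ← R4 + (9)·R1: [0, -128, 144, 40]
R3 ← R3 + (6/5)·R2: [0, 0, 0, 0]
R4 ← R4 + (4/5)·R2: [0, 0, 0, 0]
2 nonzero rows, so rank(PM) = 2.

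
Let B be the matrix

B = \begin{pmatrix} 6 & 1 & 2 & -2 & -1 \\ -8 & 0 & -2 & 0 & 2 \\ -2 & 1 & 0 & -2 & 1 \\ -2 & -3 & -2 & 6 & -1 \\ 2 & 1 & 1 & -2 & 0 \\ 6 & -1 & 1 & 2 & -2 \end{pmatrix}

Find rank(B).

Row reduce to echelon form.
R2 ← R2 + (4/3)·R1: [0, 4/3, 2/3, -8/3, 2/3]
R3 ← R3 + (1/3)·R1: [0, 4/3, 2/3, -8/3, 2/3]
R4 ← R4 + (1/3)·R1: [0, -8/3, -4/3, 16/3, -4/3]
R5 ← R5 − (1/3)·R1: [0, 2/3, 1/3, -4/3, 1/3]
R6 ← R6 − R1: [0, -2, -1, 4, -1]
R3 ← R3 − R2: [0, 0, 0, 0, 0]
R4 ← R4 + (2)·R2: [0, 0, 0, 0, 0]
R5 ← R5 − (1/2)·R2: [0, 0, 0, 0, 0]
R6 ← R6 + (3/2)·R2: [0, 0, 0, 0, 0]
Echelon form has 2 nonzero rows, so rank(B) = 2.

2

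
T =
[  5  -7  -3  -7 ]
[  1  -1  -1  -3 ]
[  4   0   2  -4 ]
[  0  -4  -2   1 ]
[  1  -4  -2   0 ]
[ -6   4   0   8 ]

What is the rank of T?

Row reduce to echelon form.
R2 ← R2 − (1/5)·R1: [0, 2/5, -2/5, -8/5]
R3 ← R3 − (4/5)·R1: [0, 28/5, 22/5, 8/5]
R5 ← R5 − (1/5)·R1: [0, -13/5, -7/5, 7/5]
R6 ← R6 + (6/5)·R1: [0, -22/5, -18/5, -2/5]
R3 ← R3 − (14)·R2: [0, 0, 10, 24]
R4 ← R4 + (10)·R2: [0, 0, -6, -15]
R5 ← R5 + (13/2)·R2: [0, 0, -4, -9]
R6 ← R6 + (11)·R2: [0, 0, -8, -18]
R4 ← R4 + (3/5)·R3: [0, 0, 0, -3/5]
R5 ← R5 + (2/5)·R3: [0, 0, 0, 3/5]
R6 ← R6 + (4/5)·R3: [0, 0, 0, 6/5]
R5 ← R5 + R4: [0, 0, 0, 0]
R6 ← R6 + (2)·R4: [0, 0, 0, 0]
Echelon form has 4 nonzero rows, so rank(T) = 4.

4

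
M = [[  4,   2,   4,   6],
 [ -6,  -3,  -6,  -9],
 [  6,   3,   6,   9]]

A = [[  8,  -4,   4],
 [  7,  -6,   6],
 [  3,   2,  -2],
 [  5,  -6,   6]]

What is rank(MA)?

First compute MA:
[[ 88, -56,  56],
 [-132,  84, -84],
 [132, -84,  84]]
Now row reduce the product.
R2 ← R2 + (3/2)·R1: [0, 0, 0]
R3 ← R3 − (3/2)·R1: [0, 0, 0]
1 nonzero row, so rank(MA) = 1.

1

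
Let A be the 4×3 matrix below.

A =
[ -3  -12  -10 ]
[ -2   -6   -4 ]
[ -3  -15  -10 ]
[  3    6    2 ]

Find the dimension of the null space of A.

0

Row reduce to echelon form.
R2 ← R2 − (2/3)·R1: [0, 2, 8/3]
R3 ← R3 − R1: [0, -3, 0]
R4 ← R4 + R1: [0, -6, -8]
R3 ← R3 + (3/2)·R2: [0, 0, 4]
R4 ← R4 + (3)·R2: [0, 0, 0]
3 nonzero rows, so rank(A) = 3.
A has 3 columns; by rank–nullity, nullity = 3 − 3 = 0.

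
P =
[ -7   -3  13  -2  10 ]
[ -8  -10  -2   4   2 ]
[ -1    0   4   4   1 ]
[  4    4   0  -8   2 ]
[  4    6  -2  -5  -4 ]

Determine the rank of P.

5

Row reduce to echelon form.
R2 ← R2 − (8/7)·R1: [0, -46/7, -118/7, 44/7, -66/7]
R3 ← R3 − (1/7)·R1: [0, 3/7, 15/7, 30/7, -3/7]
R4 ← R4 + (4/7)·R1: [0, 16/7, 52/7, -64/7, 54/7]
R5 ← R5 + (4/7)·R1: [0, 30/7, 38/7, -43/7, 12/7]
R3 ← R3 + (3/46)·R2: [0, 0, 24/23, 108/23, -24/23]
R4 ← R4 + (8/23)·R2: [0, 0, 36/23, -160/23, 102/23]
R5 ← R5 + (15/23)·R2: [0, 0, -128/23, -47/23, -102/23]
R4 ← R4 − (3/2)·R3: [0, 0, 0, -14, 6]
R5 ← R5 + (16/3)·R3: [0, 0, 0, 23, -10]
R5 ← R5 + (23/14)·R4: [0, 0, 0, 0, -1/7]
Echelon form has 5 nonzero rows, so rank(P) = 5.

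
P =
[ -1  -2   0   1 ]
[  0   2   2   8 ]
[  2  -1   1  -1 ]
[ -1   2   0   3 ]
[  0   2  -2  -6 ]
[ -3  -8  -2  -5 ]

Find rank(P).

3

Row reduce to echelon form.
R3 ← R3 + (2)·R1: [0, -5, 1, 1]
R4 ← R4 − R1: [0, 4, 0, 2]
R6 ← R6 − (3)·R1: [0, -2, -2, -8]
R3 ← R3 + (5/2)·R2: [0, 0, 6, 21]
R4 ← R4 − (2)·R2: [0, 0, -4, -14]
R5 ← R5 − R2: [0, 0, -4, -14]
R6 ← R6 + R2: [0, 0, 0, 0]
R4 ← R4 + (2/3)·R3: [0, 0, 0, 0]
R5 ← R5 + (2/3)·R3: [0, 0, 0, 0]
Echelon form has 3 nonzero rows, so rank(P) = 3.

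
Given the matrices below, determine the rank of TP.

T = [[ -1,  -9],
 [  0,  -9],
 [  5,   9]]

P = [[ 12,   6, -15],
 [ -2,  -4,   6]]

First compute TP:
[[  6,  30, -39],
 [ 18,  36, -54],
 [ 42,  -6, -21]]
Now row reduce the product.
R2 ← R2 − (3)·R1: [0, -54, 63]
R3 ← R3 − (7)·R1: [0, -216, 252]
R3 ← R3 − (4)·R2: [0, 0, 0]
2 nonzero rows, so rank(TP) = 2.

2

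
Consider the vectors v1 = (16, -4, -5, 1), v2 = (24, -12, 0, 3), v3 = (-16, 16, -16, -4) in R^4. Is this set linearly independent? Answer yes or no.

yes

Form the matrix with these vectors as rows and row reduce.
R2 ← R2 − (3/2)·R1: [0, -6, 15/2, 3/2]
R3 ← R3 + R1: [0, 12, -21, -3]
R3 ← R3 + (2)·R2: [0, 0, -6, 0]
3 nonzero rows, so the 3 vectors span a space of dimension 3.
Since 3 = 3, the vectors are linearly independent.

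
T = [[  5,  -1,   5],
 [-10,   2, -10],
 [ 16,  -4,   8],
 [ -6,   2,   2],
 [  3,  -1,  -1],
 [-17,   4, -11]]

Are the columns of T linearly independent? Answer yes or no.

Row reduce T to echelon form.
R2 ← R2 + (2)·R1: [0, 0, 0]
R3 ← R3 − (16/5)·R1: [0, -4/5, -8]
R4 ← R4 + (6/5)·R1: [0, 4/5, 8]
R5 ← R5 − (3/5)·R1: [0, -2/5, -4]
R6 ← R6 + (17/5)·R1: [0, 3/5, 6]
Swap R2 ↔ R3
R4 ← R4 + R2: [0, 0, 0]
R5 ← R5 − (1/2)·R2: [0, 0, 0]
R6 ← R6 + (3/4)·R2: [0, 0, 0]
2 pivots among 3 columns.
Only 2 < 3 pivot columns, so the columns are linearly dependent.

no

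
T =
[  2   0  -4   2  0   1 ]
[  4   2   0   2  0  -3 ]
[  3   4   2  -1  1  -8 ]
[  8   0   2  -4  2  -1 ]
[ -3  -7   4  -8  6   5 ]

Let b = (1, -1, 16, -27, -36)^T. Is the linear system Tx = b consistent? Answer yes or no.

yes

Row reduce the augmented matrix [T | b].
R2 ← R2 − (2)·R1: [0, 2, 8, -2, 0, -5, -3]
R3 ← R3 − (3/2)·R1: [0, 4, 8, -4, 1, -19/2, 29/2]
R4 ← R4 − (4)·R1: [0, 0, 18, -12, 2, -5, -31]
R5 ← R5 + (3/2)·R1: [0, -7, -2, -5, 6, 13/2, -69/2]
R3 ← R3 − (2)·R2: [0, 0, -8, 0, 1, 1/2, 41/2]
R5 ← R5 + (7/2)·R2: [0, 0, 26, -12, 6, -11, -45]
R4 ← R4 + (9/4)·R3: [0, 0, 0, -12, 17/4, -31/8, 121/8]
R5 ← R5 + (13/4)·R3: [0, 0, 0, -12, 37/4, -75/8, 173/8]
R5 ← R5 − R4: [0, 0, 0, 0, 5, -11/2, 13/2]
The echelon form has 5 nonzero rows, and every pivot lies in the first 6 columns, so rank(T) = rank([T|b]) = 5.
The system is consistent.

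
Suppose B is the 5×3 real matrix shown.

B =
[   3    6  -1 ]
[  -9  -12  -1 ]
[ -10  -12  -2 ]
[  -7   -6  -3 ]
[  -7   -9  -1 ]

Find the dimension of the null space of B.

1

Row reduce to echelon form.
R2 ← R2 + (3)·R1: [0, 6, -4]
R3 ← R3 + (10/3)·R1: [0, 8, -16/3]
R4 ← R4 + (7/3)·R1: [0, 8, -16/3]
R5 ← R5 + (7/3)·R1: [0, 5, -10/3]
R3 ← R3 − (4/3)·R2: [0, 0, 0]
R4 ← R4 − (4/3)·R2: [0, 0, 0]
R5 ← R5 − (5/6)·R2: [0, 0, 0]
2 nonzero rows, so rank(B) = 2.
B has 3 columns; by rank–nullity, nullity = 3 − 2 = 1.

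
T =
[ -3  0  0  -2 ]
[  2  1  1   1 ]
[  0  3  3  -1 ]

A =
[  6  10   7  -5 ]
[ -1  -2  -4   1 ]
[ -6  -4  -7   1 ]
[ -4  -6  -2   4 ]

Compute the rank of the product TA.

First compute TA:
[[-10, -18, -17,   7],
 [  1,   8,   1,  -4],
 [-17, -12, -31,   2]]
Now row reduce the product.
R2 ← R2 + (1/10)·R1: [0, 31/5, -7/10, -33/10]
R3 ← R3 − (17/10)·R1: [0, 93/5, -21/10, -99/10]
R3 ← R3 − (3)·R2: [0, 0, 0, 0]
2 nonzero rows, so rank(TA) = 2.

2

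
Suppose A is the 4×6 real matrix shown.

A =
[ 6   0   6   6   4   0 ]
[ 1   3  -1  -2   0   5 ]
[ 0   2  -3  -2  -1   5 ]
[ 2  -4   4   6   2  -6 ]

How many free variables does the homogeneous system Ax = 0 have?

3

Row reduce to echelon form.
R2 ← R2 − (1/6)·R1: [0, 3, -2, -3, -2/3, 5]
R4 ← R4 − (1/3)·R1: [0, -4, 2, 4, 2/3, -6]
R3 ← R3 − (2/3)·R2: [0, 0, -5/3, 0, -5/9, 5/3]
R4 ← R4 + (4/3)·R2: [0, 0, -2/3, 0, -2/9, 2/3]
R4 ← R4 − (2/5)·R3: [0, 0, 0, 0, 0, 0]
3 nonzero rows, so rank(A) = 3.
A has 6 columns; by rank–nullity, nullity = 6 − 3 = 3.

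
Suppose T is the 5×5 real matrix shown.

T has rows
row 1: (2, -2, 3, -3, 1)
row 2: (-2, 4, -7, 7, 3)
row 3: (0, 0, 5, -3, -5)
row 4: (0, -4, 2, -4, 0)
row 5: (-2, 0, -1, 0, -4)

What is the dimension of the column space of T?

Row reduce to echelon form.
R2 ← R2 + R1: [0, 2, -4, 4, 4]
R5 ← R5 + R1: [0, -2, 2, -3, -3]
R4 ← R4 + (2)·R2: [0, 0, -6, 4, 8]
R5 ← R5 + R2: [0, 0, -2, 1, 1]
R4 ← R4 + (6/5)·R3: [0, 0, 0, 2/5, 2]
R5 ← R5 + (2/5)·R3: [0, 0, 0, -1/5, -1]
R5 ← R5 + (1/2)·R4: [0, 0, 0, 0, 0]
Echelon form has 4 nonzero rows, so rank(T) = 4.
The column space has dimension equal to the rank: 4.

4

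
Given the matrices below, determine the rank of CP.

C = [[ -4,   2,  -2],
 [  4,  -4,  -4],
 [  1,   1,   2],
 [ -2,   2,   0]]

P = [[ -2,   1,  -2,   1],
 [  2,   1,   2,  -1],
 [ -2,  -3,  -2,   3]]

First compute CP:
[[ 16,   4,  16, -12],
 [ -8,  12,  -8,  -4],
 [ -4,  -4,  -4,   6],
 [  8,   0,   8,  -4]]
Now row reduce the product.
R2 ← R2 + (1/2)·R1: [0, 14, 0, -10]
R3 ← R3 + (1/4)·R1: [0, -3, 0, 3]
R4 ← R4 − (1/2)·R1: [0, -2, 0, 2]
R3 ← R3 + (3/14)·R2: [0, 0, 0, 6/7]
R4 ← R4 + (1/7)·R2: [0, 0, 0, 4/7]
R4 ← R4 − (2/3)·R3: [0, 0, 0, 0]
3 nonzero rows, so rank(CP) = 3.

3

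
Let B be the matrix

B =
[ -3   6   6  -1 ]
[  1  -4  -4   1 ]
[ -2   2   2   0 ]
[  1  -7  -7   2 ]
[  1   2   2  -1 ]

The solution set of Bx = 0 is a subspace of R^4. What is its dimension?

Row reduce to echelon form.
R2 ← R2 + (1/3)·R1: [0, -2, -2, 2/3]
R3 ← R3 − (2/3)·R1: [0, -2, -2, 2/3]
R4 ← R4 + (1/3)·R1: [0, -5, -5, 5/3]
R5 ← R5 + (1/3)·R1: [0, 4, 4, -4/3]
R3 ← R3 − R2: [0, 0, 0, 0]
R4 ← R4 − (5/2)·R2: [0, 0, 0, 0]
R5 ← R5 + (2)·R2: [0, 0, 0, 0]
2 nonzero rows, so rank(B) = 2.
B has 4 columns; by rank–nullity, nullity = 4 − 2 = 2.

2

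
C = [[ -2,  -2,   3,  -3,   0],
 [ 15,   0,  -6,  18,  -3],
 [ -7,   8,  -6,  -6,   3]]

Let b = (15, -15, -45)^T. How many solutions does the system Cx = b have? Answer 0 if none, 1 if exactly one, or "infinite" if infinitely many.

Row reduce the augmented matrix [C | b].
R2 ← R2 + (15/2)·R1: [0, -15, 33/2, -9/2, -3, 195/2]
R3 ← R3 − (7/2)·R1: [0, 15, -33/2, 9/2, 3, -195/2]
R3 ← R3 + R2: [0, 0, 0, 0, 0, 0]
The echelon form has 2 nonzero rows, and every pivot lies in the first 5 columns, so rank(C) = rank([C|b]) = 2.
The system is consistent.
rank = 2 < 5 unknowns, so there are infinitely many solutions.

infinite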